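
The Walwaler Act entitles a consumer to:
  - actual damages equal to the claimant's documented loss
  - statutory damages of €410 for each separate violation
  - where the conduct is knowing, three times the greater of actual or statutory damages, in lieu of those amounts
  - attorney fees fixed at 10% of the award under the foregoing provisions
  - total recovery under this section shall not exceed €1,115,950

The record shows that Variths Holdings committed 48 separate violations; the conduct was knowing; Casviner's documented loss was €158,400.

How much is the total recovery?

Statutory damages: 48 × €410 = €19,680
Greater of actual damages (€158,400) or statutory damages (€19,680): €158,400
Trebled: 3 × €158,400 = €475,200
Attorney fees: 10% of €475,200 = €47,520
Total before cap: €475,200 + €47,520 = €522,720
Cap at €1,115,950: €522,720 is within the cap, no reduction.

€522,720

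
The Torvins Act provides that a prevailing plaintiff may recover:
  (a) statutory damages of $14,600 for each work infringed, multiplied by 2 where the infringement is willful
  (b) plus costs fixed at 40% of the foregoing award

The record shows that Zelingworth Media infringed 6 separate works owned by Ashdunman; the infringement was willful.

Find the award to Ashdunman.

$245,280

Statutory damages: 6 × $14,600 = $87,600
Doubled: 2 × $87,600 = $175,200
Costs: 40% of $175,200 = $70,080
Award plus costs: $175,200 + $70,080 = $245,280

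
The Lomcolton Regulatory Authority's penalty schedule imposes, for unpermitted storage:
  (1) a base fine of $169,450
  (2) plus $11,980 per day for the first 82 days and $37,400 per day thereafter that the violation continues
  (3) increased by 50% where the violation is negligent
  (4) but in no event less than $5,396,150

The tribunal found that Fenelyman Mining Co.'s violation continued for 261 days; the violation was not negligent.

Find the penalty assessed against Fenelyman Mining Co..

$7,846,410

First 82 days: 82 × $11,980 = $982,360
Remaining days: (261 − 82) × $37,400 = $6,694,600
Per-day component: $982,360 + $6,694,600 = $7,676,960
Base plus per-day: $169,450 + $7,676,960 = $7,846,410
The violation was not negligent: no 50% increase.
Minimum $5,396,150: $7,846,410 meets the minimum, no increase.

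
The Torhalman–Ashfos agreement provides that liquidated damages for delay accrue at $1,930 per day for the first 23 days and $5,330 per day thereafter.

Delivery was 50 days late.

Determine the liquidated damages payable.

Liquidated damages: $188,300

First 23 days: 23 × $1,930 = $44,390
Remaining days: (50 − 23) × $5,330 = $143,910
Accrued per-day damages: $44,390 + $143,910 = $188,300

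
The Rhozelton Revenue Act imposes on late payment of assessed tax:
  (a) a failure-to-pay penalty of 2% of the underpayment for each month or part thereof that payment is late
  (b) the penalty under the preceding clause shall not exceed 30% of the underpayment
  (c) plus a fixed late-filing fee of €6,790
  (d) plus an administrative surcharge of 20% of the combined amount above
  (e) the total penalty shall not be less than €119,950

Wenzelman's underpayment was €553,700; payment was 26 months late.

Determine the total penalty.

Accrued rate: 2% × 26 = 52%, capped at 30% → 30%
Failure-to-pay penalty: 30% of €553,700 = €166,110
Penalty before surcharge: €166,110 + €6,790 = €172,900
Administrative surcharge: 20% of €172,900 = €34,580
Total penalty: €172,900 + €34,580 = €207,480
Minimum €119,950: €207,480 meets the minimum, no increase.

Penalty: €207,480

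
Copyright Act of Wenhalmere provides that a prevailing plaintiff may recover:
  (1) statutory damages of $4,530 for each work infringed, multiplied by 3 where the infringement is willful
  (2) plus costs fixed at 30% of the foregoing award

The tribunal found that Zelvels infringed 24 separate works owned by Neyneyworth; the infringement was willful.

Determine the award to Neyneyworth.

$424,008

Statutory damages: 24 × $4,530 = $108,720
Trebled: 3 × $108,720 = $326,160
Costs: 30% of $326,160 = $97,848
Award plus costs: $326,160 + $97,848 = $424,008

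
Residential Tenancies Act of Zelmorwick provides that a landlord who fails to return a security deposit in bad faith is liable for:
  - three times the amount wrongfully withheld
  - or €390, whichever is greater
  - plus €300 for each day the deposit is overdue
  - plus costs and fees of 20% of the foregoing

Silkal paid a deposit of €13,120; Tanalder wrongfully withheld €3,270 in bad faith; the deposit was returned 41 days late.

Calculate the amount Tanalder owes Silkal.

€26,532

Trebled: 3 × €3,270 = €9,810
Minimum €390: €9,810 meets the minimum, no increase.
Late-return penalty: 41 × €300 = €12,300
Damages plus late penalty: €9,810 + €12,300 = €22,110
Costs and fees: 20% of €22,110 = €4,422
Total recovery: €22,110 + €4,422 = €26,532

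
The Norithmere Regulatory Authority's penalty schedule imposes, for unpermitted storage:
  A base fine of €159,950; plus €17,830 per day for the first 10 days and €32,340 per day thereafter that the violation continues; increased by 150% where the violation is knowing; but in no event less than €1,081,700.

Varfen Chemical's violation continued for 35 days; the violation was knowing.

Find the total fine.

First 10 days: 10 × €17,830 = €178,300
Remaining days: (35 − 10) × €32,340 = €808,500
Per-day component: €178,300 + €808,500 = €986,800
Base plus per-day: €159,950 + €986,800 = €1,146,750
Enhancement: 150% of €1,146,750 = €1,720,125
Enhanced fine: €1,146,750 + €1,720,125 = €2,866,875
Minimum €1,081,700: €2,866,875 meets the minimum, no increase.

Civil penalty: €2,866,875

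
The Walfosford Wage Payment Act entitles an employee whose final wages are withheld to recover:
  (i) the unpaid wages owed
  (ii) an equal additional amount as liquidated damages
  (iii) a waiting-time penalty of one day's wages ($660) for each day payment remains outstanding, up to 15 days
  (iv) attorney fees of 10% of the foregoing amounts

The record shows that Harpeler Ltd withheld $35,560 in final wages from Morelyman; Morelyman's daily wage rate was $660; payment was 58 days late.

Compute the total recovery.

Liquidated damages (equal amount): $35,560
Penalty days: min(58, 15) = 15
Waiting-time penalty: 15 × $660 = $9,900
Subtotal: $35,560 + $35,560 + $9,900 = $81,020
Attorney fees: 10% of $81,020 = $8,102
Total award: $81,020 + $8,102 = $89,122

$89,122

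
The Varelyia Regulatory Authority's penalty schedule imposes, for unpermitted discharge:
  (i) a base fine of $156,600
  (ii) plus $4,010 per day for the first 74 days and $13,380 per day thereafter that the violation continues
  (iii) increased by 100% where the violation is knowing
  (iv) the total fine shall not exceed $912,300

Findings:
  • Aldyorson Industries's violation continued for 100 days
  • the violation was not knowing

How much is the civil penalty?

$801,220

First 74 days: 74 × $4,010 = $296,740
Remaining days: (100 − 74) × $13,380 = $347,880
Per-day component: $296,740 + $347,880 = $644,620
Base plus per-day: $156,600 + $644,620 = $801,220
The violation was not knowing: no 100% increase.
Cap at $912,300: $801,220 is within the cap, no reduction.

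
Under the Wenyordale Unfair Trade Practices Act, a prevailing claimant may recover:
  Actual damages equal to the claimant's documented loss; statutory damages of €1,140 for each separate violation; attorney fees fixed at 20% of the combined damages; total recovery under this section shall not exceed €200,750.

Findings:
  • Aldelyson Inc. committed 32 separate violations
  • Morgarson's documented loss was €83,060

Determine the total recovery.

Total recovery: €143,448

Statutory damages: 32 × €1,140 = €36,480
Combined damages: €83,060 + €36,480 = €119,540
Attorney fees: 20% of €119,540 = €23,908
Total before cap: €119,540 + €23,908 = €143,448
Cap at €200,750: €143,448 is within the cap, no reduction.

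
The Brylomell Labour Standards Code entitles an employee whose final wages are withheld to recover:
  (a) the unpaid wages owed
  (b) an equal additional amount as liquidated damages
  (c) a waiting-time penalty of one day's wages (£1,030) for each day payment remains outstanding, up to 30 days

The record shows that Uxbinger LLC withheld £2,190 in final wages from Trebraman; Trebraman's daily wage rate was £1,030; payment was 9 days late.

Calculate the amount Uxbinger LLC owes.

Liquidated damages (equal amount): £2,190
Penalty days: min(9, 30) = 9
Waiting-time penalty: 9 × £1,030 = £9,270
Total award: £2,190 + £2,190 + £9,270 = £13,650

Total award: £13,650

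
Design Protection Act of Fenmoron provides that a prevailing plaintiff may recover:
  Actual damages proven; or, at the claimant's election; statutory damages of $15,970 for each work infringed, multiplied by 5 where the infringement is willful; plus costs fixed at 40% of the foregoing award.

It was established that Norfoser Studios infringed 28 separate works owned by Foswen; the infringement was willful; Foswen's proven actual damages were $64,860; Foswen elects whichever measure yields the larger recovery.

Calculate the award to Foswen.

$3,130,120

Statutory damages: 28 × $15,970 = $447,160
Multiplied by 5: 5 × $447,160 = $2,235,800
Greater of actual damages ($64,860) or enhanced statutory damages ($2,235,800): $2,235,800
Costs: 40% of $2,235,800 = $894,320
Award plus costs: $2,235,800 + $894,320 = $3,130,120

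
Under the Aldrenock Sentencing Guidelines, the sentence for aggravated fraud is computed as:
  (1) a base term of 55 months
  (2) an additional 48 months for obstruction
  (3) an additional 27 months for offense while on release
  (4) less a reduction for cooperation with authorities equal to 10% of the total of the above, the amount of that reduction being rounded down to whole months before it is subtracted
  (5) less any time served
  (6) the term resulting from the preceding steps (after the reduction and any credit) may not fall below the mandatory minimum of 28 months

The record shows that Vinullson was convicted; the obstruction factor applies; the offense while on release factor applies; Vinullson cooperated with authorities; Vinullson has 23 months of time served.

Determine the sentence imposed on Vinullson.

94 months

Obstruction enhancement: +48 months
Offense while on release enhancement: +27 months
Adjusted term: 55 months + 48 months + 27 months = 130 months
Cooperation with authorities reduction: 10% of 130 months = 13 months (rounded down)
After reduction: 130 − 13 = 117 months
Less time served: 117 months − 23 months = 94 months
Minimum 28 months: 94 months meets the minimum, no increase.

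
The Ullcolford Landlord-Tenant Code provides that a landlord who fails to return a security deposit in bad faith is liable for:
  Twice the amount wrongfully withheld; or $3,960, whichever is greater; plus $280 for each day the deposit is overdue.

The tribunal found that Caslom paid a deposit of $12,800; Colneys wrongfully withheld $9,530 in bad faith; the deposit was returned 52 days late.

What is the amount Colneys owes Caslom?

Doubled: 2 × $9,530 = $19,060
Minimum $3,960: $19,060 meets the minimum, no increase.
Late-return penalty: 52 × $280 = $14,560
Damages plus late penalty: $19,060 + $14,560 = $33,620

$33,620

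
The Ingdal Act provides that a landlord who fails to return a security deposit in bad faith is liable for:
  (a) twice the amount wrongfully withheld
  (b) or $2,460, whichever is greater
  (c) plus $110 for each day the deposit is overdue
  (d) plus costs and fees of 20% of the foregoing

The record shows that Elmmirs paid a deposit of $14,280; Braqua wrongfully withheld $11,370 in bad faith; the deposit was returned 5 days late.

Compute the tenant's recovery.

Doubled: 2 × $11,370 = $22,740
Minimum $2,460: $22,740 meets the minimum, no increase.
Late-return penalty: 5 × $110 = $550
Damages plus late penalty: $22,740 + $550 = $23,290
Costs and fees: 20% of $23,290 = $4,658
Total recovery: $23,290 + $4,658 = $27,948

$27,948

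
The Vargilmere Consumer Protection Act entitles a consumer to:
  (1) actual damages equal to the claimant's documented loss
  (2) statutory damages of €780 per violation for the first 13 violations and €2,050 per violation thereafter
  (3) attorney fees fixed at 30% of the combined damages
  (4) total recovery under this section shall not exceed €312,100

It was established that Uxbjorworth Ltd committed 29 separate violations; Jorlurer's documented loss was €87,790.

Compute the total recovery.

€169,949

First 13 violations: 13 × €780 = €10,140
Remaining violations: (29 − 13) × €2,050 = €32,800
Statutory damages: €10,140 + €32,800 = €42,940
Combined damages: €87,790 + €42,940 = €130,730
Attorney fees: 30% of €130,730 = €39,219
Total before cap: €130,730 + €39,219 = €169,949
Cap at €312,100: €169,949 is within the cap, no reduction.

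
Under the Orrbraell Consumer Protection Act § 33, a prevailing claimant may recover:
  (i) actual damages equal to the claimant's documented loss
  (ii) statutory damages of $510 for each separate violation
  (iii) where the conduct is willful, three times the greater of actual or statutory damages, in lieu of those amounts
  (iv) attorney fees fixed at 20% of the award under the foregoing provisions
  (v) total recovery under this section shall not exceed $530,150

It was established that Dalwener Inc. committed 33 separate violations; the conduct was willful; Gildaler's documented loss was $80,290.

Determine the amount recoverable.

Statutory damages: 33 × $510 = $16,830
Greater of actual damages ($80,290) or statutory damages ($16,830): $80,290
Trebled: 3 × $80,290 = $240,870
Attorney fees: 20% of $240,870 = $48,174
Total before cap: $240,870 + $48,174 = $289,044
Cap at $530,150: $289,044 is within the cap, no reduction.

$289,044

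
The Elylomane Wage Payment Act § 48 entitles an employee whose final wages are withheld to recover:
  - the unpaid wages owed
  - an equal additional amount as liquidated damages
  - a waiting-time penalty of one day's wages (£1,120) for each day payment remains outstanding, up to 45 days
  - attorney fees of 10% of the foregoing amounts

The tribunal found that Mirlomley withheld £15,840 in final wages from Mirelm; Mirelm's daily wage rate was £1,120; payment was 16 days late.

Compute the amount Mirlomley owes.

£54,560

Liquidated damages (equal amount): £15,840
Penalty days: min(16, 45) = 16
Waiting-time penalty: 16 × £1,120 = £17,920
Subtotal: £15,840 + £15,840 + £17,920 = £49,600
Attorney fees: 10% of £49,600 = £4,960
Total award: £49,600 + £4,960 = £54,560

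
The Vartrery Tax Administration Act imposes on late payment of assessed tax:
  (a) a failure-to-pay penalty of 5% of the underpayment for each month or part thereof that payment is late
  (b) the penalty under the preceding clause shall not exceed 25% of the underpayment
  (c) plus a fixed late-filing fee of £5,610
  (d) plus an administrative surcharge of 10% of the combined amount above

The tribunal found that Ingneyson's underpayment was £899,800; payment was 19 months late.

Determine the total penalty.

Accrued rate: 5% × 19 = 95%, capped at 25% → 25%
Failure-to-pay penalty: 25% of £899,800 = £224,950
Penalty before surcharge: £224,950 + £5,610 = £230,560
Administrative surcharge: 10% of £230,560 = £23,056
Total penalty: £230,560 + £23,056 = £253,616

£253,616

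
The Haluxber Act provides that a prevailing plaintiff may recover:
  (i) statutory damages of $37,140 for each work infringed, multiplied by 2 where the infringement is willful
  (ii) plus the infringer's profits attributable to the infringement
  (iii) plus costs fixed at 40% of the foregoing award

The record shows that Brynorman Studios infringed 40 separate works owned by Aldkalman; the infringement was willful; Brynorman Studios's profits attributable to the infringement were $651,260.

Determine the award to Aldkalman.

$5,071,444

Statutory damages: 40 × $37,140 = $1,485,600
Doubled: 2 × $1,485,600 = $2,971,200
Combined award: $2,971,200 + $651,260 = $3,622,460
Costs: 40% of $3,622,460 = $1,448,984
Award plus costs: $3,622,460 + $1,448,984 = $5,071,444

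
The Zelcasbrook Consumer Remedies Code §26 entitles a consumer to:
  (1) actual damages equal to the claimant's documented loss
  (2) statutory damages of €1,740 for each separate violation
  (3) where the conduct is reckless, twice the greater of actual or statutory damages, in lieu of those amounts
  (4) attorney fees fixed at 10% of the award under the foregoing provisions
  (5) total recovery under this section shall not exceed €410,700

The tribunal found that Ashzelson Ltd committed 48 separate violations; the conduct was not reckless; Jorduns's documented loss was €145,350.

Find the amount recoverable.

€251,757

Statutory damages: 48 × €1,740 = €83,520
Conduct not reckless: the in-lieu enhancement does not apply.
Actual plus statutory damages: €145,350 + €83,520 = €228,870
Attorney fees: 10% of €228,870 = €22,887
Total before cap: €228,870 + €22,887 = €251,757
Cap at €410,700: €251,757 is within the cap, no reduction.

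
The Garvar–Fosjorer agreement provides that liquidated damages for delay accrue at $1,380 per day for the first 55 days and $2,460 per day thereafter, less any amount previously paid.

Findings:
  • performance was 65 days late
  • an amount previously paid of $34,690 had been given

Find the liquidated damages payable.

First 55 days: 55 × $1,380 = $75,900
Remaining days: (65 − 55) × $2,460 = $24,600
Accrued per-day damages: $75,900 + $24,600 = $100,500
Less amount previously paid: $100,500 − $34,690 = $65,810

Liquidated damages: $65,810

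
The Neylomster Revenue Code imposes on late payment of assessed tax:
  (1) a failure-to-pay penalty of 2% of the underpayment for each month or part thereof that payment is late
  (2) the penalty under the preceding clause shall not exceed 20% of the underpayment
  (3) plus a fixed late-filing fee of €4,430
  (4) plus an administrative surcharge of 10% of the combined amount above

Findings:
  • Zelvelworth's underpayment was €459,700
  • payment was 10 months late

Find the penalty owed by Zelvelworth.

Accrued rate: 2% × 10 = 20%, capped at 20% → 20%
Failure-to-pay penalty: 20% of €459,700 = €91,940
Penalty before surcharge: €91,940 + €4,430 = €96,370
Administrative surcharge: 10% of €96,370 = €9,637
Total penalty: €96,370 + €9,637 = €106,007

€106,007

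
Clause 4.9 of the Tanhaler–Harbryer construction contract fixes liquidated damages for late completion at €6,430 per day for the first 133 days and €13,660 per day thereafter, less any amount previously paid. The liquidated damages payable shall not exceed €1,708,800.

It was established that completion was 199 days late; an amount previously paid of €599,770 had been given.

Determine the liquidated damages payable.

€1,156,980

First 133 days: 133 × €6,430 = €855,190
Remaining days: (199 − 133) × €13,660 = €901,560
Accrued per-day damages: €855,190 + €901,560 = €1,756,750
Less amount previously paid: €1,756,750 − €599,770 = €1,156,980
Cap at €1,708,800: €1,156,980 is within the cap, no reduction.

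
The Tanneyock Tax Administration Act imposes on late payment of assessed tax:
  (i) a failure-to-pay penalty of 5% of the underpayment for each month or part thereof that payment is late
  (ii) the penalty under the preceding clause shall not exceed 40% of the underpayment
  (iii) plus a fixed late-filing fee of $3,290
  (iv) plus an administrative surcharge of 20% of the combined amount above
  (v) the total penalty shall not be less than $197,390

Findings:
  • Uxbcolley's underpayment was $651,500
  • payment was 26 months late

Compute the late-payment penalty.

Accrued rate: 5% × 26 = 130%, capped at 40% → 40%
Failure-to-pay penalty: 40% of $651,500 = $260,600
Penalty before surcharge: $260,600 + $3,290 = $263,890
Administrative surcharge: 20% of $263,890 = $52,778
Total penalty: $263,890 + $52,778 = $316,668
Minimum $197,390: $316,668 meets the minimum, no increase.

$316,668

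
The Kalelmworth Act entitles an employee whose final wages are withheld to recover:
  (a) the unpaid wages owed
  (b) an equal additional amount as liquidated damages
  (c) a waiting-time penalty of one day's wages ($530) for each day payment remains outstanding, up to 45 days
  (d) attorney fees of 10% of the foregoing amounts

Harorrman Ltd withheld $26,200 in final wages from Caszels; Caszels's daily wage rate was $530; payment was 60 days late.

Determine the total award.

$83,875

Liquidated damages (equal amount): $26,200
Penalty days: min(60, 45) = 45
Waiting-time penalty: 45 × $530 = $23,850
Subtotal: $26,200 + $26,200 + $23,850 = $76,250
Attorney fees: 10% of $76,250 = $7,625
Total award: $76,250 + $7,625 = $83,875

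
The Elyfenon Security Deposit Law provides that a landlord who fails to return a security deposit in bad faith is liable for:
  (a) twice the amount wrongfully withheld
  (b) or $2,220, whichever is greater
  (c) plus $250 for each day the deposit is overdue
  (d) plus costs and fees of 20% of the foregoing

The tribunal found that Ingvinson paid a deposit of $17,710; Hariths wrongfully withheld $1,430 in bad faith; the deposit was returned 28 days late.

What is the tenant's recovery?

Doubled: 2 × $1,430 = $2,860
Minimum $2,220: $2,860 meets the minimum, no increase.
Late-return penalty: 28 × $250 = $7,000
Damages plus late penalty: $2,860 + $7,000 = $9,860
Costs and fees: 20% of $9,860 = $1,972
Total recovery: $9,860 + $1,972 = $11,832

$11,832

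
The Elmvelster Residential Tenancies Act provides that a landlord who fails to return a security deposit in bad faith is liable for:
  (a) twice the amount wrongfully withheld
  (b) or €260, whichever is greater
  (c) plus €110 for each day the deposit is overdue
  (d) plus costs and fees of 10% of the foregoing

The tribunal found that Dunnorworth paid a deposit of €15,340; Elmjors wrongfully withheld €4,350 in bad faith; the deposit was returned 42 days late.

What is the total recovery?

€14,652

Doubled: 2 × €4,350 = €8,700
Minimum €260: €8,700 meets the minimum, no increase.
Late-return penalty: 42 × €110 = €4,620
Damages plus late penalty: €8,700 + €4,620 = €13,320
Costs and fees: 10% of €13,320 = €1,332
Total recovery: €13,320 + €1,332 = €14,652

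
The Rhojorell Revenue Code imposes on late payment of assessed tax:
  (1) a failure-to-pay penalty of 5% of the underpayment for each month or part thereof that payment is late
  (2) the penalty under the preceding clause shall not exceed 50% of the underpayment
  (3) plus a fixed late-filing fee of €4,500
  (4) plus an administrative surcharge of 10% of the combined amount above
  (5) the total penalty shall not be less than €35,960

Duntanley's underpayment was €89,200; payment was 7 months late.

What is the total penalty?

€39,292

Accrued rate: 5% × 7 = 35%, capped at 50% → 35%
Failure-to-pay penalty: 35% of €89,200 = €31,220
Penalty before surcharge: €31,220 + €4,500 = €35,720
Administrative surcharge: 10% of €35,720 = €3,572
Total penalty: €35,720 + €3,572 = €39,292
Minimum €35,960: €39,292 meets the minimum, no increase.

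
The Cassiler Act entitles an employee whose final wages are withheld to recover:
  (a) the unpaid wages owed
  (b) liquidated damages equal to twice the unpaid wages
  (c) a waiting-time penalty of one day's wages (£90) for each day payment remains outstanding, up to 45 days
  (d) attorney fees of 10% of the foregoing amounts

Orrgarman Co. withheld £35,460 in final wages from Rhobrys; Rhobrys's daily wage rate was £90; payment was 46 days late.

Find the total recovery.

Doubled: 2 × £35,460 = £70,920
Penalty days: min(46, 45) = 45
Waiting-time penalty: 45 × £90 = £4,050
Subtotal: £35,460 + £70,920 + £4,050 = £110,430
Attorney fees: 10% of £110,430 = £11,043
Total award: £110,430 + £11,043 = £121,473

£121,473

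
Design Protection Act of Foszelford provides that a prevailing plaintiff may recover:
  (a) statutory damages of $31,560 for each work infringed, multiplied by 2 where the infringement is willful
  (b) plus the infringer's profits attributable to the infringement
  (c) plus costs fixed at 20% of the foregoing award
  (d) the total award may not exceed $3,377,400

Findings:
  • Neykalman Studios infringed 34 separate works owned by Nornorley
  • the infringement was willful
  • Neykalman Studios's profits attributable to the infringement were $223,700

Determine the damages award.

Statutory damages: 34 × $31,560 = $1,073,040
Doubled: 2 × $1,073,040 = $2,146,080
Combined award: $2,146,080 + $223,700 = $2,369,780
Costs: 20% of $2,369,780 = $473,956
Award plus costs: $2,369,780 + $473,956 = $2,843,736
Cap at $3,377,400: $2,843,736 is within the cap, no reduction.

$2,843,736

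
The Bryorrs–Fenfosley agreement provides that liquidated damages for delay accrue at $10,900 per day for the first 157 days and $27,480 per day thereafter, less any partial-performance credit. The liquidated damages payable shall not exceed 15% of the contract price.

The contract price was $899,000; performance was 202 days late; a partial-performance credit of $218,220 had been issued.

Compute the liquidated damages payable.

First 157 days: 157 × $10,900 = $1,711,300
Remaining days: (202 − 157) × $27,480 = $1,236,600
Accrued per-day damages: $1,711,300 + $1,236,600 = $2,947,900
Less partial-performance credit: $2,947,900 − $218,220 = $2,729,680
Cap: 15% of $899,000 = $134,850
Cap at $134,850: $2,729,680 exceeds the cap → $134,850

$134,850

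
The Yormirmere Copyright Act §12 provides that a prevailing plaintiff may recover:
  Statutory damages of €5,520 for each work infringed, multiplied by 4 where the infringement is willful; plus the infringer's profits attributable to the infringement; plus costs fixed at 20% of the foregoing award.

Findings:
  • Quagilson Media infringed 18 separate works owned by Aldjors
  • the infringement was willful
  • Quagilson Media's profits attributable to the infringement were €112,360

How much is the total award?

Award: €611,760

Statutory damages: 18 × €5,520 = €99,360
Multiplied by 4: 4 × €99,360 = €397,440
Combined award: €397,440 + €112,360 = €509,800
Costs: 20% of €509,800 = €101,960
Award plus costs: €509,800 + €101,960 = €611,760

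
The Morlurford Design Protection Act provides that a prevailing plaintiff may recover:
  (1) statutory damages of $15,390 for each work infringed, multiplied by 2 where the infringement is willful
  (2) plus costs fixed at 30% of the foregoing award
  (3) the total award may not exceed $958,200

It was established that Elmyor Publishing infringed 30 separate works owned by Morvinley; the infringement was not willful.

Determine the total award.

$600,210

Statutory damages: 30 × $15,390 = $461,700
Infringement not willful: no ×2 enhancement.
Costs: 30% of $461,700 = $138,510
Award plus costs: $461,700 + $138,510 = $600,210
Cap at $958,200: $600,210 is within the cap, no reduction.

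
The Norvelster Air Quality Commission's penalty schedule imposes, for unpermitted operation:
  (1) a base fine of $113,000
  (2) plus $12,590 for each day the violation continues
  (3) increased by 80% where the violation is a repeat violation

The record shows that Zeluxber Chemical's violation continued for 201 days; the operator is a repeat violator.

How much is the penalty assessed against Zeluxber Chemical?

$4,758,462

Per-day component: 201 × $12,590 = $2,530,590
Base plus per-day: $113,000 + $2,530,590 = $2,643,590
Enhancement: 80% of $2,643,590 = $2,114,872
Enhanced fine: $2,643,590 + $2,114,872 = $4,758,462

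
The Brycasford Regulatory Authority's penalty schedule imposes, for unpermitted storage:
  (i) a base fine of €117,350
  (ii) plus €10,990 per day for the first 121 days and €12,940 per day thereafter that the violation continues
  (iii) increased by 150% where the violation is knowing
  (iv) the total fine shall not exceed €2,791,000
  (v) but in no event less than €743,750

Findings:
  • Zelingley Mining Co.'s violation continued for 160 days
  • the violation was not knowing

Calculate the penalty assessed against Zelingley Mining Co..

€1,951,800

First 121 days: 121 × €10,990 = €1,329,790
Remaining days: (160 − 121) × €12,940 = €504,660
Per-day component: €1,329,790 + €504,660 = €1,834,450
Base plus per-day: €117,350 + €1,834,450 = €1,951,800
The violation was not knowing: no 150% increase.
Cap at €2,791,000: €1,951,800 is within the cap, no reduction.
Minimum €743,750: €1,951,800 meets the minimum, no increase.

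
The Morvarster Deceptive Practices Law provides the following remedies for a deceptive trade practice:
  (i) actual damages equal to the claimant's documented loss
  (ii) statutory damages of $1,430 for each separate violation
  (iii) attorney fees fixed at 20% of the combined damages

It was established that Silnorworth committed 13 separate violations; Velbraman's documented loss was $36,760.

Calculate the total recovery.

Statutory damages: 13 × $1,430 = $18,590
Combined damages: $36,760 + $18,590 = $55,350
Attorney fees: 20% of $55,350 = $11,070
Total recovery: $55,350 + $11,070 = $66,420

Total recovery: $66,420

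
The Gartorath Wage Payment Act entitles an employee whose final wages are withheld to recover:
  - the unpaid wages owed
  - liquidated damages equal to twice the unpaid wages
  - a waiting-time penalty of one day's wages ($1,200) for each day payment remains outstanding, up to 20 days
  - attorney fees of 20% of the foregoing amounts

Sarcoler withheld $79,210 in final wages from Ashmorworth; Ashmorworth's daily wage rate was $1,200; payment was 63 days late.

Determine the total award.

Total award: $313,956

Doubled: 2 × $79,210 = $158,420
Penalty days: min(63, 20) = 20
Waiting-time penalty: 20 × $1,200 = $24,000
Subtotal: $79,210 + $158,420 + $24,000 = $261,630
Attorney fees: 20% of $261,630 = $52,326
Total award: $261,630 + $52,326 = $313,956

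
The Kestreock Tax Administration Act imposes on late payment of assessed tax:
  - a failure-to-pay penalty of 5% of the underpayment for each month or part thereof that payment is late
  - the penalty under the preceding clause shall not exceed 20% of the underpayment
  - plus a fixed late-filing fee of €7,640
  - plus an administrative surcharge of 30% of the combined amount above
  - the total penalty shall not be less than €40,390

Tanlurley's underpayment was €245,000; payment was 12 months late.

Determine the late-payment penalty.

€73,632

Accrued rate: 5% × 12 = 60%, capped at 20% → 20%
Failure-to-pay penalty: 20% of €245,000 = €49,000
Penalty before surcharge: €49,000 + €7,640 = €56,640
Administrative surcharge: 30% of €56,640 = €16,992
Total penalty: €56,640 + €16,992 = €73,632
Minimum €40,390: €73,632 meets the minimum, no increase.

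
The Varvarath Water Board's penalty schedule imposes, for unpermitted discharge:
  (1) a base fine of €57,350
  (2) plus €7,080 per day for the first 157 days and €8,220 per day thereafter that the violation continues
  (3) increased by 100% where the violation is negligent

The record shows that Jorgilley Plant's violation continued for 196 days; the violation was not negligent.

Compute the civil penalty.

€1,489,490

First 157 days: 157 × €7,080 = €1,111,560
Remaining days: (196 − 157) × €8,220 = €320,580
Per-day component: €1,111,560 + €320,580 = €1,432,140
Base plus per-day: €57,350 + €1,432,140 = €1,489,490
The violation was not negligent: no 100% increase.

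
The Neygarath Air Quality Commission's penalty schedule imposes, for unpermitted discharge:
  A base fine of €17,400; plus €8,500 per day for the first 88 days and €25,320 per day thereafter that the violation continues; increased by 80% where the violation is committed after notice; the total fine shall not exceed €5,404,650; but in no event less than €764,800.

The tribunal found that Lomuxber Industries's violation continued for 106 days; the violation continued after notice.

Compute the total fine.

First 88 days: 88 × €8,500 = €748,000
Remaining days: (106 − 88) × €25,320 = €455,760
Per-day component: €748,000 + €455,760 = €1,203,760
Base plus per-day: €17,400 + €1,203,760 = €1,221,160
Enhancement: 80% of €1,221,160 = €976,928
Enhanced fine: €1,221,160 + €976,928 = €2,198,088
Cap at €5,404,650: €2,198,088 is within the cap, no reduction.
Minimum €764,800: €2,198,088 meets the minimum, no increase.

€2,198,088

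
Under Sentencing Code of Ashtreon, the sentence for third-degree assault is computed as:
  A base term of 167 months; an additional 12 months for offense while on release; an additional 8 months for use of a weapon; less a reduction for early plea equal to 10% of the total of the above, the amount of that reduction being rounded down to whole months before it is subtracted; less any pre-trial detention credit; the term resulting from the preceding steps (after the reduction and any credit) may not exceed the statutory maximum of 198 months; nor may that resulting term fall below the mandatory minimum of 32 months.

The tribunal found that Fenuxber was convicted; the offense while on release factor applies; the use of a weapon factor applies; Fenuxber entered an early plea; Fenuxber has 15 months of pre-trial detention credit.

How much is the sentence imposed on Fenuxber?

Offense while on release enhancement: +12 months
Use of a weapon enhancement: +8 months
Adjusted term: 167 months + 12 months + 8 months = 187 months
Early plea reduction: 10% of 187 months = 18 months (rounded down)
After reduction: 187 − 18 = 169 months
Less pre-trial detention credit: 169 months − 15 months = 154 months
Cap at 198 months: 154 months is within the cap, no reduction.
Minimum 32 months: 154 months meets the minimum, no increase.

154 months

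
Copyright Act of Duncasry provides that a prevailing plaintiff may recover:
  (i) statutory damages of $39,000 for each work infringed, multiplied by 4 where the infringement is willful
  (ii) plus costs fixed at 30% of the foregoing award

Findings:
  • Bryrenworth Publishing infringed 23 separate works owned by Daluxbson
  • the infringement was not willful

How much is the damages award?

Statutory damages: 23 × $39,000 = $897,000
Infringement not willful: no ×4 enhancement.
Costs: 30% of $897,000 = $269,100
Award plus costs: $897,000 + $269,100 = $1,166,100

$1,166,100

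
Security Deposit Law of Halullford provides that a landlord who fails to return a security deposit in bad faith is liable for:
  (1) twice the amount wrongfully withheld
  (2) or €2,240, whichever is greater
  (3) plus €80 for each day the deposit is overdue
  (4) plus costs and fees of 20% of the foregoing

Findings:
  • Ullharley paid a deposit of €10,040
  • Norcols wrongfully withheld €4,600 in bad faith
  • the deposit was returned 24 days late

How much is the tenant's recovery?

€13,344

Doubled: 2 × €4,600 = €9,200
Minimum €2,240: €9,200 meets the minimum, no increase.
Late-return penalty: 24 × €80 = €1,920
Damages plus late penalty: €9,200 + €1,920 = €11,120
Costs and fees: 20% of €11,120 = €2,224
Total recovery: €11,120 + €2,224 = €13,344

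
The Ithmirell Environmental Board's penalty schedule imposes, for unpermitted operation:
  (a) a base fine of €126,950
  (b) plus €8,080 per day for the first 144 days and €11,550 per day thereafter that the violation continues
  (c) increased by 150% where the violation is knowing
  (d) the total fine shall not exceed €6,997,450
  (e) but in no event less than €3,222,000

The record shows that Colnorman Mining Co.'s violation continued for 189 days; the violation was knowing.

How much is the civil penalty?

First 144 days: 144 × €8,080 = €1,163,520
Remaining days: (189 − 144) × €11,550 = €519,750
Per-day component: €1,163,520 + €519,750 = €1,683,270
Base plus per-day: €126,950 + €1,683,270 = €1,810,220
Enhancement: 150% of €1,810,220 = €2,715,330
Enhanced fine: €1,810,220 + €2,715,330 = €4,525,550
Cap at €6,997,450: €4,525,550 is within the cap, no reduction.
Minimum €3,222,000: €4,525,550 meets the minimum, no increase.

€4,525,550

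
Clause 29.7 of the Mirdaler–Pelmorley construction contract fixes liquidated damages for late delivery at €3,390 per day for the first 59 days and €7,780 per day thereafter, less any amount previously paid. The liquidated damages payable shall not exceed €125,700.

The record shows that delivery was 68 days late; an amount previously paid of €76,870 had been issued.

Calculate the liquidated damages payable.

€125,700

First 59 days: 59 × €3,390 = €200,010
Remaining days: (68 − 59) × €7,780 = €70,020
Accrued per-day damages: €200,010 + €70,020 = €270,030
Less amount previously paid: €270,030 − €76,870 = €193,160
Cap at €125,700: €193,160 exceeds the cap → €125,700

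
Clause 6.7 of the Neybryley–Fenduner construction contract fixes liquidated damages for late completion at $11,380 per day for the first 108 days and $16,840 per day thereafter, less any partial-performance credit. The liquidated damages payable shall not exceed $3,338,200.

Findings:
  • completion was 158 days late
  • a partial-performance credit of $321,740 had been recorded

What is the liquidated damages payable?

Liquidated damages: $1,749,300

First 108 days: 108 × $11,380 = $1,229,040
Remaining days: (158 − 108) × $16,840 = $842,000
Accrued per-day damages: $1,229,040 + $842,000 = $2,071,040
Less partial-performance credit: $2,071,040 − $321,740 = $1,749,300
Cap at $3,338,200: $1,749,300 is within the cap, no reduction.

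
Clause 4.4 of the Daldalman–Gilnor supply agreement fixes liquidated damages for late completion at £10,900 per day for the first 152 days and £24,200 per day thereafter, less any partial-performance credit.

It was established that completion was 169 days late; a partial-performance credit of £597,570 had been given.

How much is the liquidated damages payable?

£1,470,630

First 152 days: 152 × £10,900 = £1,656,800
Remaining days: (169 − 152) × £24,200 = £411,400
Accrued per-day damages: £1,656,800 + £411,400 = £2,068,200
Less partial-performance credit: £2,068,200 − £597,570 = £1,470,630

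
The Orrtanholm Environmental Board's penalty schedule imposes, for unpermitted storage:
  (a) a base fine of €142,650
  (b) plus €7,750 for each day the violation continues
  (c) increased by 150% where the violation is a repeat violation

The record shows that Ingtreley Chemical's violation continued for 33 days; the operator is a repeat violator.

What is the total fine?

€996,000

Per-day component: 33 × €7,750 = €255,750
Base plus per-day: €142,650 + €255,750 = €398,400
Enhancement: 150% of €398,400 = €597,600
Enhanced fine: €398,400 + €597,600 = €996,000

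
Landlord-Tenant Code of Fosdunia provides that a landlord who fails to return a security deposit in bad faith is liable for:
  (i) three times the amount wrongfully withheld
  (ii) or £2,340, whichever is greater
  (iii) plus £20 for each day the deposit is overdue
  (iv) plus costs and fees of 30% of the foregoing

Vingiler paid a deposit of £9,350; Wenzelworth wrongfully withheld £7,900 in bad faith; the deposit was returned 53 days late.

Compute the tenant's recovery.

£32,188

Trebled: 3 × £7,900 = £23,700
Minimum £2,340: £23,700 meets the minimum, no increase.
Late-return penalty: 53 × £20 = £1,060
Damages plus late penalty: £23,700 + £1,060 = £24,760
Costs and fees: 30% of £24,760 = £7,428
Total recovery: £24,760 + £7,428 = £32,188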